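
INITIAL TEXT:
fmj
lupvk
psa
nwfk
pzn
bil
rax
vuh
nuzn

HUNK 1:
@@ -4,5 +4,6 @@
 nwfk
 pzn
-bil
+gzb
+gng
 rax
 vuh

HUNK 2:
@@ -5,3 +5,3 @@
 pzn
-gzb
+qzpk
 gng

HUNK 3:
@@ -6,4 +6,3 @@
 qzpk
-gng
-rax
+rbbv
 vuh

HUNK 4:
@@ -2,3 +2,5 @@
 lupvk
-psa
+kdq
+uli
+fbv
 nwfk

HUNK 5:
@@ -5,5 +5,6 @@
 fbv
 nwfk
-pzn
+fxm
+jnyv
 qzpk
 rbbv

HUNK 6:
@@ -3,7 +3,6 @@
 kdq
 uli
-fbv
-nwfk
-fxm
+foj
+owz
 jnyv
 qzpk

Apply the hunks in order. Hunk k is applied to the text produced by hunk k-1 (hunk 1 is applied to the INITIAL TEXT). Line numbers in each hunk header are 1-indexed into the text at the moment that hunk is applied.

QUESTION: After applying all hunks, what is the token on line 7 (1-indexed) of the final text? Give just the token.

Hunk 1: at line 4 remove [bil] add [gzb,gng] -> 10 lines: fmj lupvk psa nwfk pzn gzb gng rax vuh nuzn
Hunk 2: at line 5 remove [gzb] add [qzpk] -> 10 lines: fmj lupvk psa nwfk pzn qzpk gng rax vuh nuzn
Hunk 3: at line 6 remove [gng,rax] add [rbbv] -> 9 lines: fmj lupvk psa nwfk pzn qzpk rbbv vuh nuzn
Hunk 4: at line 2 remove [psa] add [kdq,uli,fbv] -> 11 lines: fmj lupvk kdq uli fbv nwfk pzn qzpk rbbv vuh nuzn
Hunk 5: at line 5 remove [pzn] add [fxm,jnyv] -> 12 lines: fmj lupvk kdq uli fbv nwfk fxm jnyv qzpk rbbv vuh nuzn
Hunk 6: at line 3 remove [fbv,nwfk,fxm] add [foj,owz] -> 11 lines: fmj lupvk kdq uli foj owz jnyv qzpk rbbv vuh nuzn
Final line 7: jnyv

Answer: jnyv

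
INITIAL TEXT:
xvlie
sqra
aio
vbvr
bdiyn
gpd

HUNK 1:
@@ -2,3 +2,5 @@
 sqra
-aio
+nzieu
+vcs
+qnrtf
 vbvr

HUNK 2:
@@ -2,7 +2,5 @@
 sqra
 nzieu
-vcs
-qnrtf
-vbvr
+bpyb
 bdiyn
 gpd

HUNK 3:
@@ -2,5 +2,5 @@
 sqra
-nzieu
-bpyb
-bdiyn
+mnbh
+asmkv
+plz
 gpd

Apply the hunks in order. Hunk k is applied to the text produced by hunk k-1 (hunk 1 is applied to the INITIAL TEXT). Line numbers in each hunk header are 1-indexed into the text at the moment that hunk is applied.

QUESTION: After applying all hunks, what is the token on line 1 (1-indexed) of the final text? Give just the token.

Answer: xvlie

Derivation:
Hunk 1: at line 2 remove [aio] add [nzieu,vcs,qnrtf] -> 8 lines: xvlie sqra nzieu vcs qnrtf vbvr bdiyn gpd
Hunk 2: at line 2 remove [vcs,qnrtf,vbvr] add [bpyb] -> 6 lines: xvlie sqra nzieu bpyb bdiyn gpd
Hunk 3: at line 2 remove [nzieu,bpyb,bdiyn] add [mnbh,asmkv,plz] -> 6 lines: xvlie sqra mnbh asmkv plz gpd
Final line 1: xvlie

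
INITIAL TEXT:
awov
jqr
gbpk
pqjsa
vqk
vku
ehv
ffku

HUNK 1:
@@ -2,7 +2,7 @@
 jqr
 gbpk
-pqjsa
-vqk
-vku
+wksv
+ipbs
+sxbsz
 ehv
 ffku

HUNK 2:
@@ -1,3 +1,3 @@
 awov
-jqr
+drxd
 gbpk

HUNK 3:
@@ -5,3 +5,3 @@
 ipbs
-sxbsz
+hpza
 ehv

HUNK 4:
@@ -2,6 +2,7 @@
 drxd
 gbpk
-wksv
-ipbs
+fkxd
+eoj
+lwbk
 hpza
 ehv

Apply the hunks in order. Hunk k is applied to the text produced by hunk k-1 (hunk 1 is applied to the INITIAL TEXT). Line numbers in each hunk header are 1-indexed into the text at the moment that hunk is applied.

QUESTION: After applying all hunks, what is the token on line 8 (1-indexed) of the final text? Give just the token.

Answer: ehv

Derivation:
Hunk 1: at line 2 remove [pqjsa,vqk,vku] add [wksv,ipbs,sxbsz] -> 8 lines: awov jqr gbpk wksv ipbs sxbsz ehv ffku
Hunk 2: at line 1 remove [jqr] add [drxd] -> 8 lines: awov drxd gbpk wksv ipbs sxbsz ehv ffku
Hunk 3: at line 5 remove [sxbsz] add [hpza] -> 8 lines: awov drxd gbpk wksv ipbs hpza ehv ffku
Hunk 4: at line 2 remove [wksv,ipbs] add [fkxd,eoj,lwbk] -> 9 lines: awov drxd gbpk fkxd eoj lwbk hpza ehv ffku
Final line 8: ehv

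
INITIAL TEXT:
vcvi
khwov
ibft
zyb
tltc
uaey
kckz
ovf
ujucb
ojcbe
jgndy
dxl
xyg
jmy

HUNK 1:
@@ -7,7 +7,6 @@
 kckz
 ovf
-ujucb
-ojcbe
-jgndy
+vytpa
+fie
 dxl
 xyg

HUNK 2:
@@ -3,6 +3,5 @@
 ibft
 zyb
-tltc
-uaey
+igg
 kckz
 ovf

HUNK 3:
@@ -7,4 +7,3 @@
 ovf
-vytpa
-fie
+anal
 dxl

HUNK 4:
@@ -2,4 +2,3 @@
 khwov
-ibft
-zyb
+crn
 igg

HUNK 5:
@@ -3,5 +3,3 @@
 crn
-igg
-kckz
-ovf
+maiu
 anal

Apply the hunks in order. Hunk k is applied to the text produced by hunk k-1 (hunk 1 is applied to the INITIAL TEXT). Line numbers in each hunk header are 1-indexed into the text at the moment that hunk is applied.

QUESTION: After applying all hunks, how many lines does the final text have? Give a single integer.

Answer: 8

Derivation:
Hunk 1: at line 7 remove [ujucb,ojcbe,jgndy] add [vytpa,fie] -> 13 lines: vcvi khwov ibft zyb tltc uaey kckz ovf vytpa fie dxl xyg jmy
Hunk 2: at line 3 remove [tltc,uaey] add [igg] -> 12 lines: vcvi khwov ibft zyb igg kckz ovf vytpa fie dxl xyg jmy
Hunk 3: at line 7 remove [vytpa,fie] add [anal] -> 11 lines: vcvi khwov ibft zyb igg kckz ovf anal dxl xyg jmy
Hunk 4: at line 2 remove [ibft,zyb] add [crn] -> 10 lines: vcvi khwov crn igg kckz ovf anal dxl xyg jmy
Hunk 5: at line 3 remove [igg,kckz,ovf] add [maiu] -> 8 lines: vcvi khwov crn maiu anal dxl xyg jmy
Final line count: 8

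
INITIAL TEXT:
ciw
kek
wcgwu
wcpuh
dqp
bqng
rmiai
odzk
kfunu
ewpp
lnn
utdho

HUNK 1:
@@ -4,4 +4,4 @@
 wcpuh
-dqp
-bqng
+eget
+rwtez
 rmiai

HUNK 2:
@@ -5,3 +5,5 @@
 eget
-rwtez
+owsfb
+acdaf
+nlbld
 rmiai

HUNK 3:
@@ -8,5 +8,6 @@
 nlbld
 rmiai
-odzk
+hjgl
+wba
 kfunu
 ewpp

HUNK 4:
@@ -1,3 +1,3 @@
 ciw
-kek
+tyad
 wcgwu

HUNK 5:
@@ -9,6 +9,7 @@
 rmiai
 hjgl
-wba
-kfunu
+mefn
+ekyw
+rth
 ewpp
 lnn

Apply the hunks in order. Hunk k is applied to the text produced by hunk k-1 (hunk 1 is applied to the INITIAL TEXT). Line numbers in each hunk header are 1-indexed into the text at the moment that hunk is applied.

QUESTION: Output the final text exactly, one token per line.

Hunk 1: at line 4 remove [dqp,bqng] add [eget,rwtez] -> 12 lines: ciw kek wcgwu wcpuh eget rwtez rmiai odzk kfunu ewpp lnn utdho
Hunk 2: at line 5 remove [rwtez] add [owsfb,acdaf,nlbld] -> 14 lines: ciw kek wcgwu wcpuh eget owsfb acdaf nlbld rmiai odzk kfunu ewpp lnn utdho
Hunk 3: at line 8 remove [odzk] add [hjgl,wba] -> 15 lines: ciw kek wcgwu wcpuh eget owsfb acdaf nlbld rmiai hjgl wba kfunu ewpp lnn utdho
Hunk 4: at line 1 remove [kek] add [tyad] -> 15 lines: ciw tyad wcgwu wcpuh eget owsfb acdaf nlbld rmiai hjgl wba kfunu ewpp lnn utdho
Hunk 5: at line 9 remove [wba,kfunu] add [mefn,ekyw,rth] -> 16 lines: ciw tyad wcgwu wcpuh eget owsfb acdaf nlbld rmiai hjgl mefn ekyw rth ewpp lnn utdho

Answer: ciw
tyad
wcgwu
wcpuh
eget
owsfb
acdaf
nlbld
rmiai
hjgl
mefn
ekyw
rth
ewpp
lnn
utdho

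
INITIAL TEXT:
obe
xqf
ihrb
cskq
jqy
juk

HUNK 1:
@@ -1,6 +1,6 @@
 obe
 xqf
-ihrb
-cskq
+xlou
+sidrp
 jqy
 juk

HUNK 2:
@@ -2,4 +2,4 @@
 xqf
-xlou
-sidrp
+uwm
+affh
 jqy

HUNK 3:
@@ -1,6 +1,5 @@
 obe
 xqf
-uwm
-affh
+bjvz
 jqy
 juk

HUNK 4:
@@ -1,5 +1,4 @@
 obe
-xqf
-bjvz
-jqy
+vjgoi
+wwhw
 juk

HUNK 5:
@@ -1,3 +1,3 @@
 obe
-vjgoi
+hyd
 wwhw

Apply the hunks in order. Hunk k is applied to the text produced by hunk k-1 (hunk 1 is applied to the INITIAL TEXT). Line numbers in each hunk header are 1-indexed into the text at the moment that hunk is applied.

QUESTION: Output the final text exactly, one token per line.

Hunk 1: at line 1 remove [ihrb,cskq] add [xlou,sidrp] -> 6 lines: obe xqf xlou sidrp jqy juk
Hunk 2: at line 2 remove [xlou,sidrp] add [uwm,affh] -> 6 lines: obe xqf uwm affh jqy juk
Hunk 3: at line 1 remove [uwm,affh] add [bjvz] -> 5 lines: obe xqf bjvz jqy juk
Hunk 4: at line 1 remove [xqf,bjvz,jqy] add [vjgoi,wwhw] -> 4 lines: obe vjgoi wwhw juk
Hunk 5: at line 1 remove [vjgoi] add [hyd] -> 4 lines: obe hyd wwhw juk

Answer: obe
hyd
wwhw
juk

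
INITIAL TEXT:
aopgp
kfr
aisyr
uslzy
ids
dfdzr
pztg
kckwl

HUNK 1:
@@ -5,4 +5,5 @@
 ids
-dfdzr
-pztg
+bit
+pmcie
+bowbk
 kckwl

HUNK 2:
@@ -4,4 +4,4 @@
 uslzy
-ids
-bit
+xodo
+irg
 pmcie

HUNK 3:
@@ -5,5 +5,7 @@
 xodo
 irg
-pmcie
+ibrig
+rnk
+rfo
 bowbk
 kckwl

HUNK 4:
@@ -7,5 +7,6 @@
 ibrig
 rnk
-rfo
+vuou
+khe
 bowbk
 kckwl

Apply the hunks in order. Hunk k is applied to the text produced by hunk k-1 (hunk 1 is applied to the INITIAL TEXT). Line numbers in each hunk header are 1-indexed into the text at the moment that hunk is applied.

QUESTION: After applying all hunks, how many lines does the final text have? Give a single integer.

Hunk 1: at line 5 remove [dfdzr,pztg] add [bit,pmcie,bowbk] -> 9 lines: aopgp kfr aisyr uslzy ids bit pmcie bowbk kckwl
Hunk 2: at line 4 remove [ids,bit] add [xodo,irg] -> 9 lines: aopgp kfr aisyr uslzy xodo irg pmcie bowbk kckwl
Hunk 3: at line 5 remove [pmcie] add [ibrig,rnk,rfo] -> 11 lines: aopgp kfr aisyr uslzy xodo irg ibrig rnk rfo bowbk kckwl
Hunk 4: at line 7 remove [rfo] add [vuou,khe] -> 12 lines: aopgp kfr aisyr uslzy xodo irg ibrig rnk vuou khe bowbk kckwl
Final line count: 12

Answer: 12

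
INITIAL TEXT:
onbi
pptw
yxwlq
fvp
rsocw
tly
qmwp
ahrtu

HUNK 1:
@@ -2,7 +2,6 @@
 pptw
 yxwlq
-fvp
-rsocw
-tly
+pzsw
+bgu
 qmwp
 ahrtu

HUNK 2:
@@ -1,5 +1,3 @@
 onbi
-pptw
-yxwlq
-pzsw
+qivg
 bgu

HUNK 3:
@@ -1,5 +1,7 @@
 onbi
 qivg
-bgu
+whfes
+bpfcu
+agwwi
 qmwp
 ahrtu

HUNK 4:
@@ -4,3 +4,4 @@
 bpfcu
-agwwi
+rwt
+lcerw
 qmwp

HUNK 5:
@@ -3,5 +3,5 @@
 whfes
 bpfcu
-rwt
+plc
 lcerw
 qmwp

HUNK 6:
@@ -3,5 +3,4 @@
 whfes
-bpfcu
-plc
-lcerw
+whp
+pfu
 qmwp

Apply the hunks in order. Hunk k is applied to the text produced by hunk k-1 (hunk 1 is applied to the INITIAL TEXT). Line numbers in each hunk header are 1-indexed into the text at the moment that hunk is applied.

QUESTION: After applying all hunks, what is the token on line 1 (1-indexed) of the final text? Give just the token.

Answer: onbi

Derivation:
Hunk 1: at line 2 remove [fvp,rsocw,tly] add [pzsw,bgu] -> 7 lines: onbi pptw yxwlq pzsw bgu qmwp ahrtu
Hunk 2: at line 1 remove [pptw,yxwlq,pzsw] add [qivg] -> 5 lines: onbi qivg bgu qmwp ahrtu
Hunk 3: at line 1 remove [bgu] add [whfes,bpfcu,agwwi] -> 7 lines: onbi qivg whfes bpfcu agwwi qmwp ahrtu
Hunk 4: at line 4 remove [agwwi] add [rwt,lcerw] -> 8 lines: onbi qivg whfes bpfcu rwt lcerw qmwp ahrtu
Hunk 5: at line 3 remove [rwt] add [plc] -> 8 lines: onbi qivg whfes bpfcu plc lcerw qmwp ahrtu
Hunk 6: at line 3 remove [bpfcu,plc,lcerw] add [whp,pfu] -> 7 lines: onbi qivg whfes whp pfu qmwp ahrtu
Final line 1: onbi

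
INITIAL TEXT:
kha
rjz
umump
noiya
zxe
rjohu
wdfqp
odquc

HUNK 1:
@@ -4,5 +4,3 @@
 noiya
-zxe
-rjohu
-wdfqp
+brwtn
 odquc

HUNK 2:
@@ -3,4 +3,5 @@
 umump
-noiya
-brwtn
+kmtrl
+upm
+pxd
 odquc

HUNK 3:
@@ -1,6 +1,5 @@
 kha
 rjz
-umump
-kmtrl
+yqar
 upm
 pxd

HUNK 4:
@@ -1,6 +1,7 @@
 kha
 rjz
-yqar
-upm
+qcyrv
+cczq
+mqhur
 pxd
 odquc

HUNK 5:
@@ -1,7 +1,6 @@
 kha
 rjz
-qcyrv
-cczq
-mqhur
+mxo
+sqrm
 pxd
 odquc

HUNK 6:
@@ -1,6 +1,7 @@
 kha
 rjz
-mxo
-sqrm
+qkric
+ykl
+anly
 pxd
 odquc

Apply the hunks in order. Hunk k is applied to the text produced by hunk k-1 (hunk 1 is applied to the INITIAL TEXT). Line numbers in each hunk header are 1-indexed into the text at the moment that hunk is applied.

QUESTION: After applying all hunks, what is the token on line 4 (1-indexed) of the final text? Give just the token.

Hunk 1: at line 4 remove [zxe,rjohu,wdfqp] add [brwtn] -> 6 lines: kha rjz umump noiya brwtn odquc
Hunk 2: at line 3 remove [noiya,brwtn] add [kmtrl,upm,pxd] -> 7 lines: kha rjz umump kmtrl upm pxd odquc
Hunk 3: at line 1 remove [umump,kmtrl] add [yqar] -> 6 lines: kha rjz yqar upm pxd odquc
Hunk 4: at line 1 remove [yqar,upm] add [qcyrv,cczq,mqhur] -> 7 lines: kha rjz qcyrv cczq mqhur pxd odquc
Hunk 5: at line 1 remove [qcyrv,cczq,mqhur] add [mxo,sqrm] -> 6 lines: kha rjz mxo sqrm pxd odquc
Hunk 6: at line 1 remove [mxo,sqrm] add [qkric,ykl,anly] -> 7 lines: kha rjz qkric ykl anly pxd odquc
Final line 4: ykl

Answer: ykl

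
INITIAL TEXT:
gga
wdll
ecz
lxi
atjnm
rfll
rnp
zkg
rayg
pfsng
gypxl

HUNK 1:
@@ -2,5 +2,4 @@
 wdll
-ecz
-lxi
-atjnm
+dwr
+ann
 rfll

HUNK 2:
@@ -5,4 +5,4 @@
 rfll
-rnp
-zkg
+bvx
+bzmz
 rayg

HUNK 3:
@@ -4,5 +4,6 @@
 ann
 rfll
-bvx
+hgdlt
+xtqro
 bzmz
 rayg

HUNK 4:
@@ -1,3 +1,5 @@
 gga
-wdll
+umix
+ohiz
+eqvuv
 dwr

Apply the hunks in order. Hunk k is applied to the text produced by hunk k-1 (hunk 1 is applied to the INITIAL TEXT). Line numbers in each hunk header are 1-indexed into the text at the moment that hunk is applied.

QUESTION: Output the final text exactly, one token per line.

Hunk 1: at line 2 remove [ecz,lxi,atjnm] add [dwr,ann] -> 10 lines: gga wdll dwr ann rfll rnp zkg rayg pfsng gypxl
Hunk 2: at line 5 remove [rnp,zkg] add [bvx,bzmz] -> 10 lines: gga wdll dwr ann rfll bvx bzmz rayg pfsng gypxl
Hunk 3: at line 4 remove [bvx] add [hgdlt,xtqro] -> 11 lines: gga wdll dwr ann rfll hgdlt xtqro bzmz rayg pfsng gypxl
Hunk 4: at line 1 remove [wdll] add [umix,ohiz,eqvuv] -> 13 lines: gga umix ohiz eqvuv dwr ann rfll hgdlt xtqro bzmz rayg pfsng gypxl

Answer: gga
umix
ohiz
eqvuv
dwr
ann
rfll
hgdlt
xtqro
bzmz
rayg
pfsng
gypxl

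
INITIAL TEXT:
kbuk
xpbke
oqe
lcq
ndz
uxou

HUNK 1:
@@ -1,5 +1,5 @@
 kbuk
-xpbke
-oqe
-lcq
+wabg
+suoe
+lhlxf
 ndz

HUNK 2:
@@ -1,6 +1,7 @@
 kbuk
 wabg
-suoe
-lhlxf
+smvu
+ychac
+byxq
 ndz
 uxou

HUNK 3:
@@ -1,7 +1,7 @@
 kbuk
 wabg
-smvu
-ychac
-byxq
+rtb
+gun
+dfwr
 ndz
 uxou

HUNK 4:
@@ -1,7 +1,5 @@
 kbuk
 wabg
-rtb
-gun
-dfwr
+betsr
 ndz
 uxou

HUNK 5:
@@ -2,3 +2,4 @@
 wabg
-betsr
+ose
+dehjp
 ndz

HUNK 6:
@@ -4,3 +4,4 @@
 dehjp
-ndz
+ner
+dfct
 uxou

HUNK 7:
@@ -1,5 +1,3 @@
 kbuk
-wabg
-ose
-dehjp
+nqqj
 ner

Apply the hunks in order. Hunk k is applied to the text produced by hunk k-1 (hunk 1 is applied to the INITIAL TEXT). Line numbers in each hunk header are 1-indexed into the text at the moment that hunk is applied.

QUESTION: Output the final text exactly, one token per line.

Hunk 1: at line 1 remove [xpbke,oqe,lcq] add [wabg,suoe,lhlxf] -> 6 lines: kbuk wabg suoe lhlxf ndz uxou
Hunk 2: at line 1 remove [suoe,lhlxf] add [smvu,ychac,byxq] -> 7 lines: kbuk wabg smvu ychac byxq ndz uxou
Hunk 3: at line 1 remove [smvu,ychac,byxq] add [rtb,gun,dfwr] -> 7 lines: kbuk wabg rtb gun dfwr ndz uxou
Hunk 4: at line 1 remove [rtb,gun,dfwr] add [betsr] -> 5 lines: kbuk wabg betsr ndz uxou
Hunk 5: at line 2 remove [betsr] add [ose,dehjp] -> 6 lines: kbuk wabg ose dehjp ndz uxou
Hunk 6: at line 4 remove [ndz] add [ner,dfct] -> 7 lines: kbuk wabg ose dehjp ner dfct uxou
Hunk 7: at line 1 remove [wabg,ose,dehjp] add [nqqj] -> 5 lines: kbuk nqqj ner dfct uxou

Answer: kbuk
nqqj
ner
dfct
uxou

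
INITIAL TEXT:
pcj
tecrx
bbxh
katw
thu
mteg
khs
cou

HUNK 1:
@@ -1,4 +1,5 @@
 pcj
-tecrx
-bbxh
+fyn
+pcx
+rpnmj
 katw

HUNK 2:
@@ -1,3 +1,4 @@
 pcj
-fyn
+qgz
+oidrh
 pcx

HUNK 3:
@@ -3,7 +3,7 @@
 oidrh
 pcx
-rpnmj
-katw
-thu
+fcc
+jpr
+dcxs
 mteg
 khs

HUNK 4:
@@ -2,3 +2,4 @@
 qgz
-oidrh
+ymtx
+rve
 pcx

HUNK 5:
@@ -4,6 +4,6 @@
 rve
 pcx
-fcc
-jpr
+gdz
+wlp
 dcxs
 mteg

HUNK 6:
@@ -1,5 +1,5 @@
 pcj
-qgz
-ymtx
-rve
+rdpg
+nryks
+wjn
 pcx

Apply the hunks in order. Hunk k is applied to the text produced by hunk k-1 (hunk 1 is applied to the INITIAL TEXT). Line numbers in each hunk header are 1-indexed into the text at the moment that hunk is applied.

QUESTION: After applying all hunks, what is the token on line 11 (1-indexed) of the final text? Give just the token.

Hunk 1: at line 1 remove [tecrx,bbxh] add [fyn,pcx,rpnmj] -> 9 lines: pcj fyn pcx rpnmj katw thu mteg khs cou
Hunk 2: at line 1 remove [fyn] add [qgz,oidrh] -> 10 lines: pcj qgz oidrh pcx rpnmj katw thu mteg khs cou
Hunk 3: at line 3 remove [rpnmj,katw,thu] add [fcc,jpr,dcxs] -> 10 lines: pcj qgz oidrh pcx fcc jpr dcxs mteg khs cou
Hunk 4: at line 2 remove [oidrh] add [ymtx,rve] -> 11 lines: pcj qgz ymtx rve pcx fcc jpr dcxs mteg khs cou
Hunk 5: at line 4 remove [fcc,jpr] add [gdz,wlp] -> 11 lines: pcj qgz ymtx rve pcx gdz wlp dcxs mteg khs cou
Hunk 6: at line 1 remove [qgz,ymtx,rve] add [rdpg,nryks,wjn] -> 11 lines: pcj rdpg nryks wjn pcx gdz wlp dcxs mteg khs cou
Final line 11: cou

Answer: cou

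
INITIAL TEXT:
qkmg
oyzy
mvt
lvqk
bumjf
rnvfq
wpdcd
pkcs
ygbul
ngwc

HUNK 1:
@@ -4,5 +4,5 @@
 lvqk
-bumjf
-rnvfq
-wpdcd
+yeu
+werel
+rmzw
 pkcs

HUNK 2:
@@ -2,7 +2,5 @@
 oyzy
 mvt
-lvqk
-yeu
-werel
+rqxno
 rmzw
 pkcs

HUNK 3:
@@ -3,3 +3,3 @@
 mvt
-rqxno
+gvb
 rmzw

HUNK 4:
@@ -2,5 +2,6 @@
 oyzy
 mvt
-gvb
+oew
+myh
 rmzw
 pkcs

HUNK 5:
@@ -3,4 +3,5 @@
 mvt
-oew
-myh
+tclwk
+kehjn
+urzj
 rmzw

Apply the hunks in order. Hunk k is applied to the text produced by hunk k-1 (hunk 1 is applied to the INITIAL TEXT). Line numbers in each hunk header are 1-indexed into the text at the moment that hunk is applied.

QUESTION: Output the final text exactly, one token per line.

Answer: qkmg
oyzy
mvt
tclwk
kehjn
urzj
rmzw
pkcs
ygbul
ngwc

Derivation:
Hunk 1: at line 4 remove [bumjf,rnvfq,wpdcd] add [yeu,werel,rmzw] -> 10 lines: qkmg oyzy mvt lvqk yeu werel rmzw pkcs ygbul ngwc
Hunk 2: at line 2 remove [lvqk,yeu,werel] add [rqxno] -> 8 lines: qkmg oyzy mvt rqxno rmzw pkcs ygbul ngwc
Hunk 3: at line 3 remove [rqxno] add [gvb] -> 8 lines: qkmg oyzy mvt gvb rmzw pkcs ygbul ngwc
Hunk 4: at line 2 remove [gvb] add [oew,myh] -> 9 lines: qkmg oyzy mvt oew myh rmzw pkcs ygbul ngwc
Hunk 5: at line 3 remove [oew,myh] add [tclwk,kehjn,urzj] -> 10 lines: qkmg oyzy mvt tclwk kehjn urzj rmzw pkcs ygbul ngwc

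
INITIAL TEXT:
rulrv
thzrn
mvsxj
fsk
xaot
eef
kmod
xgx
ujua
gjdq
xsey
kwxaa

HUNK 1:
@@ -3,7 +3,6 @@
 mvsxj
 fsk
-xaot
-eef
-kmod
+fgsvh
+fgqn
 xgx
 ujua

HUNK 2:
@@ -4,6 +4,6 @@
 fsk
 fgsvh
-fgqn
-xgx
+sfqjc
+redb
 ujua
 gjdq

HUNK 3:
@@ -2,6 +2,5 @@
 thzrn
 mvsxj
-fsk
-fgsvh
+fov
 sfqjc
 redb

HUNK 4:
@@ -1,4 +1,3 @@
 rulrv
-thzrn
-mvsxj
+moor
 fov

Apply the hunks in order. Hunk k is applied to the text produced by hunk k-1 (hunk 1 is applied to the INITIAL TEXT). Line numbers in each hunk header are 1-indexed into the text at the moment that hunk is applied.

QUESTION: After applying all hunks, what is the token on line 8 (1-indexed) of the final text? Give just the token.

Hunk 1: at line 3 remove [xaot,eef,kmod] add [fgsvh,fgqn] -> 11 lines: rulrv thzrn mvsxj fsk fgsvh fgqn xgx ujua gjdq xsey kwxaa
Hunk 2: at line 4 remove [fgqn,xgx] add [sfqjc,redb] -> 11 lines: rulrv thzrn mvsxj fsk fgsvh sfqjc redb ujua gjdq xsey kwxaa
Hunk 3: at line 2 remove [fsk,fgsvh] add [fov] -> 10 lines: rulrv thzrn mvsxj fov sfqjc redb ujua gjdq xsey kwxaa
Hunk 4: at line 1 remove [thzrn,mvsxj] add [moor] -> 9 lines: rulrv moor fov sfqjc redb ujua gjdq xsey kwxaa
Final line 8: xsey

Answer: xsey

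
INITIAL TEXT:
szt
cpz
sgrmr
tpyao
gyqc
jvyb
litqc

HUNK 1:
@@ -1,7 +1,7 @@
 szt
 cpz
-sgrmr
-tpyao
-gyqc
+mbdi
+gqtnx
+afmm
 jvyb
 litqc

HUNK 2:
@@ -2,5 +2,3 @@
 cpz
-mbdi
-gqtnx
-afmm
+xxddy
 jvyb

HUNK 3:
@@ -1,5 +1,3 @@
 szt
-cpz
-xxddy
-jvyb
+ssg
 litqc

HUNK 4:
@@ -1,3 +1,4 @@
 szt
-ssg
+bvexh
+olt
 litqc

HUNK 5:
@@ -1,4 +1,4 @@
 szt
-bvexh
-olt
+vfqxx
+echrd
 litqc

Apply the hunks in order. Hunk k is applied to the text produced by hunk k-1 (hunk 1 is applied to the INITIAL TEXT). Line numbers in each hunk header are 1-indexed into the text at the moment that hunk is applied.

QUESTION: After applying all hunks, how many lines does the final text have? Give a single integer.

Answer: 4

Derivation:
Hunk 1: at line 1 remove [sgrmr,tpyao,gyqc] add [mbdi,gqtnx,afmm] -> 7 lines: szt cpz mbdi gqtnx afmm jvyb litqc
Hunk 2: at line 2 remove [mbdi,gqtnx,afmm] add [xxddy] -> 5 lines: szt cpz xxddy jvyb litqc
Hunk 3: at line 1 remove [cpz,xxddy,jvyb] add [ssg] -> 3 lines: szt ssg litqc
Hunk 4: at line 1 remove [ssg] add [bvexh,olt] -> 4 lines: szt bvexh olt litqc
Hunk 5: at line 1 remove [bvexh,olt] add [vfqxx,echrd] -> 4 lines: szt vfqxx echrd litqc
Final line count: 4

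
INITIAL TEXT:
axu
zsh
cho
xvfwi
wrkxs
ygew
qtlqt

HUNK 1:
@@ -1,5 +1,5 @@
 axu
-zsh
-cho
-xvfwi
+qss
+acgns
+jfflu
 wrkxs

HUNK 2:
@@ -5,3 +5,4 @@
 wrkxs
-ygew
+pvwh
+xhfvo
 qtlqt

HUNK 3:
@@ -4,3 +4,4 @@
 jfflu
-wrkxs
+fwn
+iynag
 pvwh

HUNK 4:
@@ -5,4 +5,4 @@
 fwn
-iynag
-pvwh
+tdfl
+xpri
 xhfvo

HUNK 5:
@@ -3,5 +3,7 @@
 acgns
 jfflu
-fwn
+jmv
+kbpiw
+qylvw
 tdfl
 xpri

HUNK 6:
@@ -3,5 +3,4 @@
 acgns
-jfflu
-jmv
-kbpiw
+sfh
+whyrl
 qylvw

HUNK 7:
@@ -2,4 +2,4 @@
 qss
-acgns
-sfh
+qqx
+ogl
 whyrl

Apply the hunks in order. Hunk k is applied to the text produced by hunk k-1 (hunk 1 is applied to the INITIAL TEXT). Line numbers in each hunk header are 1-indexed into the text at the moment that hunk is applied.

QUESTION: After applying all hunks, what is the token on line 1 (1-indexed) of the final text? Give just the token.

Answer: axu

Derivation:
Hunk 1: at line 1 remove [zsh,cho,xvfwi] add [qss,acgns,jfflu] -> 7 lines: axu qss acgns jfflu wrkxs ygew qtlqt
Hunk 2: at line 5 remove [ygew] add [pvwh,xhfvo] -> 8 lines: axu qss acgns jfflu wrkxs pvwh xhfvo qtlqt
Hunk 3: at line 4 remove [wrkxs] add [fwn,iynag] -> 9 lines: axu qss acgns jfflu fwn iynag pvwh xhfvo qtlqt
Hunk 4: at line 5 remove [iynag,pvwh] add [tdfl,xpri] -> 9 lines: axu qss acgns jfflu fwn tdfl xpri xhfvo qtlqt
Hunk 5: at line 3 remove [fwn] add [jmv,kbpiw,qylvw] -> 11 lines: axu qss acgns jfflu jmv kbpiw qylvw tdfl xpri xhfvo qtlqt
Hunk 6: at line 3 remove [jfflu,jmv,kbpiw] add [sfh,whyrl] -> 10 lines: axu qss acgns sfh whyrl qylvw tdfl xpri xhfvo qtlqt
Hunk 7: at line 2 remove [acgns,sfh] add [qqx,ogl] -> 10 lines: axu qss qqx ogl whyrl qylvw tdfl xpri xhfvo qtlqt
Final line 1: axu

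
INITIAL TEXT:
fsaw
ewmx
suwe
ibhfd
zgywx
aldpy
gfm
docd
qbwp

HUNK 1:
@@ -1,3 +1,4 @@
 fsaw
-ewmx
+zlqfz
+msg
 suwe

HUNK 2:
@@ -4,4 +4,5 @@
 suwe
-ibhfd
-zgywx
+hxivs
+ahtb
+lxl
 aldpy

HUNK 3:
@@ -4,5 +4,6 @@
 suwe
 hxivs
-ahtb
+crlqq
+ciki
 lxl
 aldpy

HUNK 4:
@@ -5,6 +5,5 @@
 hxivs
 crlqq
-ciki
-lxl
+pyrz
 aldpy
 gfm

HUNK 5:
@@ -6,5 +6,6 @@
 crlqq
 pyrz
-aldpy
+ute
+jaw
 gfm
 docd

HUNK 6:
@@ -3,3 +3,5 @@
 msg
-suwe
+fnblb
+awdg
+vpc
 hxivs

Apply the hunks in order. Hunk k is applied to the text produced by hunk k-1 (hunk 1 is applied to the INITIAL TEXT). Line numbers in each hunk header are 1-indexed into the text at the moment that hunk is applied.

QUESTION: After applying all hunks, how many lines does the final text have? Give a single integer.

Hunk 1: at line 1 remove [ewmx] add [zlqfz,msg] -> 10 lines: fsaw zlqfz msg suwe ibhfd zgywx aldpy gfm docd qbwp
Hunk 2: at line 4 remove [ibhfd,zgywx] add [hxivs,ahtb,lxl] -> 11 lines: fsaw zlqfz msg suwe hxivs ahtb lxl aldpy gfm docd qbwp
Hunk 3: at line 4 remove [ahtb] add [crlqq,ciki] -> 12 lines: fsaw zlqfz msg suwe hxivs crlqq ciki lxl aldpy gfm docd qbwp
Hunk 4: at line 5 remove [ciki,lxl] add [pyrz] -> 11 lines: fsaw zlqfz msg suwe hxivs crlqq pyrz aldpy gfm docd qbwp
Hunk 5: at line 6 remove [aldpy] add [ute,jaw] -> 12 lines: fsaw zlqfz msg suwe hxivs crlqq pyrz ute jaw gfm docd qbwp
Hunk 6: at line 3 remove [suwe] add [fnblb,awdg,vpc] -> 14 lines: fsaw zlqfz msg fnblb awdg vpc hxivs crlqq pyrz ute jaw gfm docd qbwp
Final line count: 14

Answer: 14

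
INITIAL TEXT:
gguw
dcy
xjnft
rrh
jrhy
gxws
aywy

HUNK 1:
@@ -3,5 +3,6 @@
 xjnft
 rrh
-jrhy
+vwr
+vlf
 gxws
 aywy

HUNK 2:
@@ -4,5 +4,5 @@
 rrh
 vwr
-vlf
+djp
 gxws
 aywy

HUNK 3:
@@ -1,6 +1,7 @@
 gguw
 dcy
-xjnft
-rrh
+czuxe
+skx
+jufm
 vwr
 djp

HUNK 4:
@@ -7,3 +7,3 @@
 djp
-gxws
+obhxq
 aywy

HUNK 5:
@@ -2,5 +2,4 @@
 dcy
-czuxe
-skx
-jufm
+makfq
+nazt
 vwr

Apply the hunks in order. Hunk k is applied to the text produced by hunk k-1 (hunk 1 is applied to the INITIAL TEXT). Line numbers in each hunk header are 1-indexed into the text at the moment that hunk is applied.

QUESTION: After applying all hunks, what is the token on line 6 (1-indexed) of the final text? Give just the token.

Hunk 1: at line 3 remove [jrhy] add [vwr,vlf] -> 8 lines: gguw dcy xjnft rrh vwr vlf gxws aywy
Hunk 2: at line 4 remove [vlf] add [djp] -> 8 lines: gguw dcy xjnft rrh vwr djp gxws aywy
Hunk 3: at line 1 remove [xjnft,rrh] add [czuxe,skx,jufm] -> 9 lines: gguw dcy czuxe skx jufm vwr djp gxws aywy
Hunk 4: at line 7 remove [gxws] add [obhxq] -> 9 lines: gguw dcy czuxe skx jufm vwr djp obhxq aywy
Hunk 5: at line 2 remove [czuxe,skx,jufm] add [makfq,nazt] -> 8 lines: gguw dcy makfq nazt vwr djp obhxq aywy
Final line 6: djp

Answer: djp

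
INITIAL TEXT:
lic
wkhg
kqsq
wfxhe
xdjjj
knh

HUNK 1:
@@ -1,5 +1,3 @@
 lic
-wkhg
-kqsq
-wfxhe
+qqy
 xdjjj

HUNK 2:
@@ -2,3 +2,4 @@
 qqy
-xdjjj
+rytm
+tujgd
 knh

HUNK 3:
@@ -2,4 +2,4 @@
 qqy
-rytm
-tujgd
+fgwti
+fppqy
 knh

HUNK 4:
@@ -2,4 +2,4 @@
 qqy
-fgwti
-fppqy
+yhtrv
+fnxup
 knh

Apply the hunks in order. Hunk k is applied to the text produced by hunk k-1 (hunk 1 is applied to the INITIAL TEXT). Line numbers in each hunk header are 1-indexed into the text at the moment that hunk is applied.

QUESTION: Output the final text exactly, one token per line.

Answer: lic
qqy
yhtrv
fnxup
knh

Derivation:
Hunk 1: at line 1 remove [wkhg,kqsq,wfxhe] add [qqy] -> 4 lines: lic qqy xdjjj knh
Hunk 2: at line 2 remove [xdjjj] add [rytm,tujgd] -> 5 lines: lic qqy rytm tujgd knh
Hunk 3: at line 2 remove [rytm,tujgd] add [fgwti,fppqy] -> 5 lines: lic qqy fgwti fppqy knh
Hunk 4: at line 2 remove [fgwti,fppqy] add [yhtrv,fnxup] -> 5 lines: lic qqy yhtrv fnxup knh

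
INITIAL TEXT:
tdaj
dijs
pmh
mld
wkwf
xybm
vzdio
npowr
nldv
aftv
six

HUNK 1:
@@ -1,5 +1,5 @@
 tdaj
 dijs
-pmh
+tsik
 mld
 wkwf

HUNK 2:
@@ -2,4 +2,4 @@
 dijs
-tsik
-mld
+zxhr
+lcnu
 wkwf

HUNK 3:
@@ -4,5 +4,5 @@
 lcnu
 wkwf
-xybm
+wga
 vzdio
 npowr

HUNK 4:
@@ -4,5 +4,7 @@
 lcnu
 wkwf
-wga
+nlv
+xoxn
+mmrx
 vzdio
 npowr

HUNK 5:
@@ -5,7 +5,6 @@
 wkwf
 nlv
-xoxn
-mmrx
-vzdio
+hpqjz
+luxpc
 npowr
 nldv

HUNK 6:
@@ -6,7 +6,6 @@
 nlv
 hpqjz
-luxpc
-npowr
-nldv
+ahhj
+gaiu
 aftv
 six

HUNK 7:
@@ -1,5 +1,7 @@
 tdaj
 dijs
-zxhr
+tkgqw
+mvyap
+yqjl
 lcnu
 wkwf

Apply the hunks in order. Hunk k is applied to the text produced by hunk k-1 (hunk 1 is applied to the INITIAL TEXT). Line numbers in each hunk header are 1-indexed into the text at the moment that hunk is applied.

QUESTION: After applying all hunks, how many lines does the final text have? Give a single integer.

Hunk 1: at line 1 remove [pmh] add [tsik] -> 11 lines: tdaj dijs tsik mld wkwf xybm vzdio npowr nldv aftv six
Hunk 2: at line 2 remove [tsik,mld] add [zxhr,lcnu] -> 11 lines: tdaj dijs zxhr lcnu wkwf xybm vzdio npowr nldv aftv six
Hunk 3: at line 4 remove [xybm] add [wga] -> 11 lines: tdaj dijs zxhr lcnu wkwf wga vzdio npowr nldv aftv six
Hunk 4: at line 4 remove [wga] add [nlv,xoxn,mmrx] -> 13 lines: tdaj dijs zxhr lcnu wkwf nlv xoxn mmrx vzdio npowr nldv aftv six
Hunk 5: at line 5 remove [xoxn,mmrx,vzdio] add [hpqjz,luxpc] -> 12 lines: tdaj dijs zxhr lcnu wkwf nlv hpqjz luxpc npowr nldv aftv six
Hunk 6: at line 6 remove [luxpc,npowr,nldv] add [ahhj,gaiu] -> 11 lines: tdaj dijs zxhr lcnu wkwf nlv hpqjz ahhj gaiu aftv six
Hunk 7: at line 1 remove [zxhr] add [tkgqw,mvyap,yqjl] -> 13 lines: tdaj dijs tkgqw mvyap yqjl lcnu wkwf nlv hpqjz ahhj gaiu aftv six
Final line count: 13

Answer: 13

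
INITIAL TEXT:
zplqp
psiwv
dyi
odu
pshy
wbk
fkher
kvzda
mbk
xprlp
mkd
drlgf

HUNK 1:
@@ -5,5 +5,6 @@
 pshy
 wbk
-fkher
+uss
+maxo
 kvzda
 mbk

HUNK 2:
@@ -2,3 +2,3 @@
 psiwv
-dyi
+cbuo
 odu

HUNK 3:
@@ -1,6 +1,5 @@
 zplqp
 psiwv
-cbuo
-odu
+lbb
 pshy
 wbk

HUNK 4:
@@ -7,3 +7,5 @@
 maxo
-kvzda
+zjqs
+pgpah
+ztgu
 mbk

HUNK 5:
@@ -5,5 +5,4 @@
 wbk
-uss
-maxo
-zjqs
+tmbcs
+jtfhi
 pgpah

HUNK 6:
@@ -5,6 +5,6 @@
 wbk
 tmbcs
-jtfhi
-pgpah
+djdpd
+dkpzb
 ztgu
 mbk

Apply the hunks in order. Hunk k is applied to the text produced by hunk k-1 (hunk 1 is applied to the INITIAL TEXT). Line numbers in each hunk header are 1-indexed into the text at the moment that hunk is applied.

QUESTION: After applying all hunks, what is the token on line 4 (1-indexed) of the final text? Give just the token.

Answer: pshy

Derivation:
Hunk 1: at line 5 remove [fkher] add [uss,maxo] -> 13 lines: zplqp psiwv dyi odu pshy wbk uss maxo kvzda mbk xprlp mkd drlgf
Hunk 2: at line 2 remove [dyi] add [cbuo] -> 13 lines: zplqp psiwv cbuo odu pshy wbk uss maxo kvzda mbk xprlp mkd drlgf
Hunk 3: at line 1 remove [cbuo,odu] add [lbb] -> 12 lines: zplqp psiwv lbb pshy wbk uss maxo kvzda mbk xprlp mkd drlgf
Hunk 4: at line 7 remove [kvzda] add [zjqs,pgpah,ztgu] -> 14 lines: zplqp psiwv lbb pshy wbk uss maxo zjqs pgpah ztgu mbk xprlp mkd drlgf
Hunk 5: at line 5 remove [uss,maxo,zjqs] add [tmbcs,jtfhi] -> 13 lines: zplqp psiwv lbb pshy wbk tmbcs jtfhi pgpah ztgu mbk xprlp mkd drlgf
Hunk 6: at line 5 remove [jtfhi,pgpah] add [djdpd,dkpzb] -> 13 lines: zplqp psiwv lbb pshy wbk tmbcs djdpd dkpzb ztgu mbk xprlp mkd drlgf
Final line 4: pshy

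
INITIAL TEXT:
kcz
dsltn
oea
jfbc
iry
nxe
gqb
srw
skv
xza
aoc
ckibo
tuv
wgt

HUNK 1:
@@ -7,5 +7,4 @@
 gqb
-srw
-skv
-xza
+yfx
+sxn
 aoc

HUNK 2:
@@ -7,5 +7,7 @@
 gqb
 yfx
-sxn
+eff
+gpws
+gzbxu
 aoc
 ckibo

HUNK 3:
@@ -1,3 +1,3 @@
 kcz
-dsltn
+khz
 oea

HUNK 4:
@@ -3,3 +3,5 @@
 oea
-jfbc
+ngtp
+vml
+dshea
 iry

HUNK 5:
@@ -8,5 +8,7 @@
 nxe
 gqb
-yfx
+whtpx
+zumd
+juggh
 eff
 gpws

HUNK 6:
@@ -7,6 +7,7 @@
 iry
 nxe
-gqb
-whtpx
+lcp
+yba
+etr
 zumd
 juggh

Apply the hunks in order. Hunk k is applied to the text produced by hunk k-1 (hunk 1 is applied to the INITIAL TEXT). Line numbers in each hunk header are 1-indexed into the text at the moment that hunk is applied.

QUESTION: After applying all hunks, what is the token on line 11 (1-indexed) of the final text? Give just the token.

Answer: etr

Derivation:
Hunk 1: at line 7 remove [srw,skv,xza] add [yfx,sxn] -> 13 lines: kcz dsltn oea jfbc iry nxe gqb yfx sxn aoc ckibo tuv wgt
Hunk 2: at line 7 remove [sxn] add [eff,gpws,gzbxu] -> 15 lines: kcz dsltn oea jfbc iry nxe gqb yfx eff gpws gzbxu aoc ckibo tuv wgt
Hunk 3: at line 1 remove [dsltn] add [khz] -> 15 lines: kcz khz oea jfbc iry nxe gqb yfx eff gpws gzbxu aoc ckibo tuv wgt
Hunk 4: at line 3 remove [jfbc] add [ngtp,vml,dshea] -> 17 lines: kcz khz oea ngtp vml dshea iry nxe gqb yfx eff gpws gzbxu aoc ckibo tuv wgt
Hunk 5: at line 8 remove [yfx] add [whtpx,zumd,juggh] -> 19 lines: kcz khz oea ngtp vml dshea iry nxe gqb whtpx zumd juggh eff gpws gzbxu aoc ckibo tuv wgt
Hunk 6: at line 7 remove [gqb,whtpx] add [lcp,yba,etr] -> 20 lines: kcz khz oea ngtp vml dshea iry nxe lcp yba etr zumd juggh eff gpws gzbxu aoc ckibo tuv wgt
Final line 11: etr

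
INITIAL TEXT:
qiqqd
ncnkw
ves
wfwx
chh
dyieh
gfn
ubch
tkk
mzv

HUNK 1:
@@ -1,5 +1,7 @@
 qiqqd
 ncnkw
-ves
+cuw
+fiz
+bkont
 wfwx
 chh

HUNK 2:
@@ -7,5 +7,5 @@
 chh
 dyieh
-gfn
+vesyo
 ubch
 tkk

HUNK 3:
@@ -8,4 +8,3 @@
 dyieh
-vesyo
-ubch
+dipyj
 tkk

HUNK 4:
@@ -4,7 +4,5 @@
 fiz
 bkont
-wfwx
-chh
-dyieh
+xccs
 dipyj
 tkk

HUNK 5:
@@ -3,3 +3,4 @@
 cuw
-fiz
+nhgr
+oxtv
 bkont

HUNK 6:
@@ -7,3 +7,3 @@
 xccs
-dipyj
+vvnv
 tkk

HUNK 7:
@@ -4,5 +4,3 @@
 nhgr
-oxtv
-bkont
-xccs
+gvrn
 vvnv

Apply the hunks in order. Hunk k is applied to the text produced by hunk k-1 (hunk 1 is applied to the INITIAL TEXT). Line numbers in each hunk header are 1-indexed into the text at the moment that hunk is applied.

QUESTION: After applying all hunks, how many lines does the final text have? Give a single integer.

Answer: 8

Derivation:
Hunk 1: at line 1 remove [ves] add [cuw,fiz,bkont] -> 12 lines: qiqqd ncnkw cuw fiz bkont wfwx chh dyieh gfn ubch tkk mzv
Hunk 2: at line 7 remove [gfn] add [vesyo] -> 12 lines: qiqqd ncnkw cuw fiz bkont wfwx chh dyieh vesyo ubch tkk mzv
Hunk 3: at line 8 remove [vesyo,ubch] add [dipyj] -> 11 lines: qiqqd ncnkw cuw fiz bkont wfwx chh dyieh dipyj tkk mzv
Hunk 4: at line 4 remove [wfwx,chh,dyieh] add [xccs] -> 9 lines: qiqqd ncnkw cuw fiz bkont xccs dipyj tkk mzv
Hunk 5: at line 3 remove [fiz] add [nhgr,oxtv] -> 10 lines: qiqqd ncnkw cuw nhgr oxtv bkont xccs dipyj tkk mzv
Hunk 6: at line 7 remove [dipyj] add [vvnv] -> 10 lines: qiqqd ncnkw cuw nhgr oxtv bkont xccs vvnv tkk mzv
Hunk 7: at line 4 remove [oxtv,bkont,xccs] add [gvrn] -> 8 lines: qiqqd ncnkw cuw nhgr gvrn vvnv tkk mzv
Final line count: 8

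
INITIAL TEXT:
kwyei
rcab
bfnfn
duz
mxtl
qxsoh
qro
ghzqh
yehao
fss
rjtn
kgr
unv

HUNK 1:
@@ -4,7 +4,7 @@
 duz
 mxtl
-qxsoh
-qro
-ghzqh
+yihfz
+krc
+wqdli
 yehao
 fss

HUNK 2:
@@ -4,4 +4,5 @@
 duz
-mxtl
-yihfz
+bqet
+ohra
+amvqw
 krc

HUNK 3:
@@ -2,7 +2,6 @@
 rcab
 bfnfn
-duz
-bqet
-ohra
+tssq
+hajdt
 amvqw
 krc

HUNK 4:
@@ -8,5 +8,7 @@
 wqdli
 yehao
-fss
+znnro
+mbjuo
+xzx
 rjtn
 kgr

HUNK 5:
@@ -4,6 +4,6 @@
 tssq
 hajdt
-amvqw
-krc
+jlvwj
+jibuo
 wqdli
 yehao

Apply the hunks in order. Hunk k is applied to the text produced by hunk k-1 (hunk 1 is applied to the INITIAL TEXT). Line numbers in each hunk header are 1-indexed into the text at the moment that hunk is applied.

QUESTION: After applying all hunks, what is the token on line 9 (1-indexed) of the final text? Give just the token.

Hunk 1: at line 4 remove [qxsoh,qro,ghzqh] add [yihfz,krc,wqdli] -> 13 lines: kwyei rcab bfnfn duz mxtl yihfz krc wqdli yehao fss rjtn kgr unv
Hunk 2: at line 4 remove [mxtl,yihfz] add [bqet,ohra,amvqw] -> 14 lines: kwyei rcab bfnfn duz bqet ohra amvqw krc wqdli yehao fss rjtn kgr unv
Hunk 3: at line 2 remove [duz,bqet,ohra] add [tssq,hajdt] -> 13 lines: kwyei rcab bfnfn tssq hajdt amvqw krc wqdli yehao fss rjtn kgr unv
Hunk 4: at line 8 remove [fss] add [znnro,mbjuo,xzx] -> 15 lines: kwyei rcab bfnfn tssq hajdt amvqw krc wqdli yehao znnro mbjuo xzx rjtn kgr unv
Hunk 5: at line 4 remove [amvqw,krc] add [jlvwj,jibuo] -> 15 lines: kwyei rcab bfnfn tssq hajdt jlvwj jibuo wqdli yehao znnro mbjuo xzx rjtn kgr unv
Final line 9: yehao

Answer: yehao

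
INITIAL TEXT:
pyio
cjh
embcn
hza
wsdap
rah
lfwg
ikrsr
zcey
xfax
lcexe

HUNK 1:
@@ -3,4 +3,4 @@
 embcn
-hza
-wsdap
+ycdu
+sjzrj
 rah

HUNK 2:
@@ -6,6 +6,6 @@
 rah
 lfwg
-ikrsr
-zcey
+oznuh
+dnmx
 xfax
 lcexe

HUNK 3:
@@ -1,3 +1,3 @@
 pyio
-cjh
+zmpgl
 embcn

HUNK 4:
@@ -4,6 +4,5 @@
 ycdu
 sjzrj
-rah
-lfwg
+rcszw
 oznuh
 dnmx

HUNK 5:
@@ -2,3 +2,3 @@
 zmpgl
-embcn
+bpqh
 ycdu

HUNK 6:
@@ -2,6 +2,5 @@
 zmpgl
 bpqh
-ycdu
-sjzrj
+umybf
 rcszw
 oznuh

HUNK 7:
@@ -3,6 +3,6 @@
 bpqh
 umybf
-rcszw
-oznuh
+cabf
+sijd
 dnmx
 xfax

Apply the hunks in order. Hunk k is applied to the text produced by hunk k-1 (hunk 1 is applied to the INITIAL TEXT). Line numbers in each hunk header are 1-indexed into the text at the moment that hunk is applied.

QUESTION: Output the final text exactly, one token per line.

Answer: pyio
zmpgl
bpqh
umybf
cabf
sijd
dnmx
xfax
lcexe

Derivation:
Hunk 1: at line 3 remove [hza,wsdap] add [ycdu,sjzrj] -> 11 lines: pyio cjh embcn ycdu sjzrj rah lfwg ikrsr zcey xfax lcexe
Hunk 2: at line 6 remove [ikrsr,zcey] add [oznuh,dnmx] -> 11 lines: pyio cjh embcn ycdu sjzrj rah lfwg oznuh dnmx xfax lcexe
Hunk 3: at line 1 remove [cjh] add [zmpgl] -> 11 lines: pyio zmpgl embcn ycdu sjzrj rah lfwg oznuh dnmx xfax lcexe
Hunk 4: at line 4 remove [rah,lfwg] add [rcszw] -> 10 lines: pyio zmpgl embcn ycdu sjzrj rcszw oznuh dnmx xfax lcexe
Hunk 5: at line 2 remove [embcn] add [bpqh] -> 10 lines: pyio zmpgl bpqh ycdu sjzrj rcszw oznuh dnmx xfax lcexe
Hunk 6: at line 2 remove [ycdu,sjzrj] add [umybf] -> 9 lines: pyio zmpgl bpqh umybf rcszw oznuh dnmx xfax lcexe
Hunk 7: at line 3 remove [rcszw,oznuh] add [cabf,sijd] -> 9 lines: pyio zmpgl bpqh umybf cabf sijd dnmx xfax lcexe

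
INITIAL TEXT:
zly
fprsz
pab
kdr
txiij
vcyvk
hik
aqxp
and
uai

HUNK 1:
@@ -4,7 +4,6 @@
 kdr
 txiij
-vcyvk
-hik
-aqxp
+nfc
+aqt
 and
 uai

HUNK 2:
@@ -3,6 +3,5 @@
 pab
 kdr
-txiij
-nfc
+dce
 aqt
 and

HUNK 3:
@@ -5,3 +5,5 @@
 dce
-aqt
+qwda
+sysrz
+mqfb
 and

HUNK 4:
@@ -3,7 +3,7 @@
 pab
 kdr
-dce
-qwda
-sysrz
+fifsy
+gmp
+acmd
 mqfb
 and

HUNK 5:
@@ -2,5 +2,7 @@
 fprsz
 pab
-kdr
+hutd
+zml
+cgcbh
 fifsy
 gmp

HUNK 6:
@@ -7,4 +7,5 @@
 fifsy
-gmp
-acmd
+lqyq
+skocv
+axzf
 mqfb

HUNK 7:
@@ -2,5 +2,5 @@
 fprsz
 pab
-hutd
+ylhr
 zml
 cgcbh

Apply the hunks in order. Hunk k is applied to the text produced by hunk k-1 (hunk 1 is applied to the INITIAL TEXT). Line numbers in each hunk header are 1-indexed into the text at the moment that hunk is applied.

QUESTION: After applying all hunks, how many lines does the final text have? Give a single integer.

Hunk 1: at line 4 remove [vcyvk,hik,aqxp] add [nfc,aqt] -> 9 lines: zly fprsz pab kdr txiij nfc aqt and uai
Hunk 2: at line 3 remove [txiij,nfc] add [dce] -> 8 lines: zly fprsz pab kdr dce aqt and uai
Hunk 3: at line 5 remove [aqt] add [qwda,sysrz,mqfb] -> 10 lines: zly fprsz pab kdr dce qwda sysrz mqfb and uai
Hunk 4: at line 3 remove [dce,qwda,sysrz] add [fifsy,gmp,acmd] -> 10 lines: zly fprsz pab kdr fifsy gmp acmd mqfb and uai
Hunk 5: at line 2 remove [kdr] add [hutd,zml,cgcbh] -> 12 lines: zly fprsz pab hutd zml cgcbh fifsy gmp acmd mqfb and uai
Hunk 6: at line 7 remove [gmp,acmd] add [lqyq,skocv,axzf] -> 13 lines: zly fprsz pab hutd zml cgcbh fifsy lqyq skocv axzf mqfb and uai
Hunk 7: at line 2 remove [hutd] add [ylhr] -> 13 lines: zly fprsz pab ylhr zml cgcbh fifsy lqyq skocv axzf mqfb and uai
Final line count: 13

Answer: 13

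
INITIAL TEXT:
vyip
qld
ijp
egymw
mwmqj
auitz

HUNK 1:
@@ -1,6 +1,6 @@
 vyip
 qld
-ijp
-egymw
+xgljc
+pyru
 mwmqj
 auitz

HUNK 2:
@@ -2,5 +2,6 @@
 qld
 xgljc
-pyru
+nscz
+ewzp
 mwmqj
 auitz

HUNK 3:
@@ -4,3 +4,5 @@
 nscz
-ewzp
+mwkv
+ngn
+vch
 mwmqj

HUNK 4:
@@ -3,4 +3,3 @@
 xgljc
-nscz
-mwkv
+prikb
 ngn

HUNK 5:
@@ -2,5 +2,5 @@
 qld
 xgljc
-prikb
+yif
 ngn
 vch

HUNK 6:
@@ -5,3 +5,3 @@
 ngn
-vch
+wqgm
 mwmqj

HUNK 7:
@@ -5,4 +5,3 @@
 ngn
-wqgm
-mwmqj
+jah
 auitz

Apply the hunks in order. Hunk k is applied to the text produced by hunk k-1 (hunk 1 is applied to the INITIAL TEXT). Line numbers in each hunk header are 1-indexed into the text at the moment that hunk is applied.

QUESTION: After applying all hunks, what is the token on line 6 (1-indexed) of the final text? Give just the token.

Hunk 1: at line 1 remove [ijp,egymw] add [xgljc,pyru] -> 6 lines: vyip qld xgljc pyru mwmqj auitz
Hunk 2: at line 2 remove [pyru] add [nscz,ewzp] -> 7 lines: vyip qld xgljc nscz ewzp mwmqj auitz
Hunk 3: at line 4 remove [ewzp] add [mwkv,ngn,vch] -> 9 lines: vyip qld xgljc nscz mwkv ngn vch mwmqj auitz
Hunk 4: at line 3 remove [nscz,mwkv] add [prikb] -> 8 lines: vyip qld xgljc prikb ngn vch mwmqj auitz
Hunk 5: at line 2 remove [prikb] add [yif] -> 8 lines: vyip qld xgljc yif ngn vch mwmqj auitz
Hunk 6: at line 5 remove [vch] add [wqgm] -> 8 lines: vyip qld xgljc yif ngn wqgm mwmqj auitz
Hunk 7: at line 5 remove [wqgm,mwmqj] add [jah] -> 7 lines: vyip qld xgljc yif ngn jah auitz
Final line 6: jah

Answer: jah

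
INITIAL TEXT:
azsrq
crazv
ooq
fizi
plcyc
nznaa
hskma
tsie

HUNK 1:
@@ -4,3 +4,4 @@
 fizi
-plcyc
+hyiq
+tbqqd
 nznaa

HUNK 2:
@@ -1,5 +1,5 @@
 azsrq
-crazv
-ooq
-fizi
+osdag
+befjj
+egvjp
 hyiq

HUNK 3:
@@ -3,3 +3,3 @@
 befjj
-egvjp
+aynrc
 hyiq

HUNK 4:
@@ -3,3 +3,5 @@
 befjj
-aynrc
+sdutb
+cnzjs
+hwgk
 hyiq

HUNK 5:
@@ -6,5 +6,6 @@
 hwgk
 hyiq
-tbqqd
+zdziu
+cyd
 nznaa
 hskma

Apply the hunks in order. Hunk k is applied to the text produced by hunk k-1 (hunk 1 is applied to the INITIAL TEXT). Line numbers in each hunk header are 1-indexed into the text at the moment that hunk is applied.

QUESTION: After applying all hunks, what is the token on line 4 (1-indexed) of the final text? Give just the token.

Answer: sdutb

Derivation:
Hunk 1: at line 4 remove [plcyc] add [hyiq,tbqqd] -> 9 lines: azsrq crazv ooq fizi hyiq tbqqd nznaa hskma tsie
Hunk 2: at line 1 remove [crazv,ooq,fizi] add [osdag,befjj,egvjp] -> 9 lines: azsrq osdag befjj egvjp hyiq tbqqd nznaa hskma tsie
Hunk 3: at line 3 remove [egvjp] add [aynrc] -> 9 lines: azsrq osdag befjj aynrc hyiq tbqqd nznaa hskma tsie
Hunk 4: at line 3 remove [aynrc] add [sdutb,cnzjs,hwgk] -> 11 lines: azsrq osdag befjj sdutb cnzjs hwgk hyiq tbqqd nznaa hskma tsie
Hunk 5: at line 6 remove [tbqqd] add [zdziu,cyd] -> 12 lines: azsrq osdag befjj sdutb cnzjs hwgk hyiq zdziu cyd nznaa hskma tsie
Final line 4: sdutb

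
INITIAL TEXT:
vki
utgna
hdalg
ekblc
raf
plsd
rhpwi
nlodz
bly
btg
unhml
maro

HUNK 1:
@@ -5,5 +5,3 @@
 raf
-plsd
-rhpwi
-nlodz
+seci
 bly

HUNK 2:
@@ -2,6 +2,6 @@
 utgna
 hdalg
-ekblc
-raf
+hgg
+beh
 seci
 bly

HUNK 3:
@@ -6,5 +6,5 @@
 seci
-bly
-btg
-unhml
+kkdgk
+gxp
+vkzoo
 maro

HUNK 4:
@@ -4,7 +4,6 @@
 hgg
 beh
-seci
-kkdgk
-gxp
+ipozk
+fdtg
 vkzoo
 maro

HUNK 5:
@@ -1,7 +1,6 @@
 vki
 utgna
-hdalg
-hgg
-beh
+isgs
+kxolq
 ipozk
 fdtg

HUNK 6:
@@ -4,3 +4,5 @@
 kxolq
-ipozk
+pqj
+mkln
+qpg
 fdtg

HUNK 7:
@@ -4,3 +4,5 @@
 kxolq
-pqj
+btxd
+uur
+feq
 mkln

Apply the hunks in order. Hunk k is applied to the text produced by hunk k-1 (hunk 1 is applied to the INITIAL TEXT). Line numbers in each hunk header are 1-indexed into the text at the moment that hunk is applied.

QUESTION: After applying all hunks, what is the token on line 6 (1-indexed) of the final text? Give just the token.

Answer: uur

Derivation:
Hunk 1: at line 5 remove [plsd,rhpwi,nlodz] add [seci] -> 10 lines: vki utgna hdalg ekblc raf seci bly btg unhml maro
Hunk 2: at line 2 remove [ekblc,raf] add [hgg,beh] -> 10 lines: vki utgna hdalg hgg beh seci bly btg unhml maro
Hunk 3: at line 6 remove [bly,btg,unhml] add [kkdgk,gxp,vkzoo] -> 10 lines: vki utgna hdalg hgg beh seci kkdgk gxp vkzoo maro
Hunk 4: at line 4 remove [seci,kkdgk,gxp] add [ipozk,fdtg] -> 9 lines: vki utgna hdalg hgg beh ipozk fdtg vkzoo maro
Hunk 5: at line 1 remove [hdalg,hgg,beh] add [isgs,kxolq] -> 8 lines: vki utgna isgs kxolq ipozk fdtg vkzoo maro
Hunk 6: at line 4 remove [ipozk] add [pqj,mkln,qpg] -> 10 lines: vki utgna isgs kxolq pqj mkln qpg fdtg vkzoo maro
Hunk 7: at line 4 remove [pqj] add [btxd,uur,feq] -> 12 lines: vki utgna isgs kxolq btxd uur feq mkln qpg fdtg vkzoo maro
Final line 6: uur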